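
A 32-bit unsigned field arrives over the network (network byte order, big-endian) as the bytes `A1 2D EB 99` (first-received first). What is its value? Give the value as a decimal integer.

Big-endian: lowest address holds the most-significant byte.
The bytes are already most-significant first: 0xA12DEB99.
0xA12DEB99 = 2704141209.

2704141209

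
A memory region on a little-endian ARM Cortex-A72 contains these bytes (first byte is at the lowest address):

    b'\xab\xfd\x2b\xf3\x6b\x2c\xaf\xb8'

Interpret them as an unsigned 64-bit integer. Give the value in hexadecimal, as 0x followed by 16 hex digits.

0xB8AF2C6BF32BFDAB

Little-endian: lowest address holds the least-significant byte.
Reassemble most-significant byte first: B8 AF 2C 6B F3 2B FD AB → 0xB8AF2C6BF32BFDAB.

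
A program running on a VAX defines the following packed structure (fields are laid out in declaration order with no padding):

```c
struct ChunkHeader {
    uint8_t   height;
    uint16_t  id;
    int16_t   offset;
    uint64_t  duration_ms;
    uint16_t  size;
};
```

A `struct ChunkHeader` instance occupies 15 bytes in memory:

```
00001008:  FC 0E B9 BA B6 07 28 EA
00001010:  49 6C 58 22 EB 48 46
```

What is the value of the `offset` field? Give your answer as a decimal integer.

-18758

`offset` follows `height` (1 B), `id` (2 B), so it starts at offset 1 + 2 = 3 and occupies 2 bytes.
Bytes at offsets 3..4: BA B6.
In little-endian order the low byte comes first in memory.
Reassemble most-significant byte first: B6 BA → 0xB6BA.
Top bit is set, so as a signed 16-bit value this is 0xB6BA − 2^16 = -18758.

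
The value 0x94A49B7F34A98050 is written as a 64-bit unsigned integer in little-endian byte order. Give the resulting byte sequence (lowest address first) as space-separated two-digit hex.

50 80 A9 34 7F 9B A4 94

Split into bytes (most-significant first): 94 A4 9B 7F 34 A9 80 50.
In little-endian order the low byte comes first in memory.
So at ascending addresses the bytes are 50 80 A9 34 7F 9B A4 94.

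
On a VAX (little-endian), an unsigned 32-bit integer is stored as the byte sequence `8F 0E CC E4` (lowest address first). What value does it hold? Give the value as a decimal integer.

Little-endian: lowest address holds the least-significant byte.
Reassemble most-significant byte first: E4 CC 0E 8F → 0xE4CC0E8F.
0xE4CC0E8F = 3838578319.

3838578319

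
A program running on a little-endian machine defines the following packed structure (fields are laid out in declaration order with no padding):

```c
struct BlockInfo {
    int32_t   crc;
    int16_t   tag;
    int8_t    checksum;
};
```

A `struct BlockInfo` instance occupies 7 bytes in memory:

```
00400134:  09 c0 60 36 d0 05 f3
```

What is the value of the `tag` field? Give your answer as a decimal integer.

`tag` follows `crc` (4 bytes), so it starts at byte offset 4 and occupies 2 bytes.
Bytes at offsets 4..5: D0 05.
Little-endian: lowest address holds the least-significant byte.
Reassemble most-significant byte first: 05 D0 → 0x05D0.
0x05D0 = 1488.

1488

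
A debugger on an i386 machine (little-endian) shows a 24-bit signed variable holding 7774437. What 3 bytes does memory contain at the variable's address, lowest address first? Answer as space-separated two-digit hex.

E5 A0 76

7774437 in hexadecimal, padded to 24 bits, is 0x76A0E5.
Split into bytes (most-significant first): 76 A0 E5.
In little-endian order the low byte comes first in memory.
So at ascending addresses the bytes are E5 A0 76.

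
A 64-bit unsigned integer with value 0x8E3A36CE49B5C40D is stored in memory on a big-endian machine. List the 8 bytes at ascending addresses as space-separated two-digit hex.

8E 3A 36 CE 49 B5 C4 0D

Split into bytes (most-significant first): 8E 3A 36 CE 49 B5 C4 0D.
Big-endian stores the most-significant byte at the lowest address.
So the memory order matches the most-significant-first order: 8E 3A 36 CE 49 B5 C4 0D.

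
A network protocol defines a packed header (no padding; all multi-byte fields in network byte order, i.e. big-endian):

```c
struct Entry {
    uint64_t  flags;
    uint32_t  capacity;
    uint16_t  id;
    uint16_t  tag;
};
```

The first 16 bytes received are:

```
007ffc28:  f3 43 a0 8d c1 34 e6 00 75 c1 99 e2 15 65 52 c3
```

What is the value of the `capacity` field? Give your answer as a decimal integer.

`capacity` follows `flags` (8 bytes), so it starts at byte offset 8 and occupies 4 bytes.
Bytes at offsets 8..11: 75 C1 99 E2.
Big-endian stores the most-significant byte at the lowest address.
The bytes are already most-significant first: 0x75C199E2.
0x75C199E2 = 1975622114.

1975622114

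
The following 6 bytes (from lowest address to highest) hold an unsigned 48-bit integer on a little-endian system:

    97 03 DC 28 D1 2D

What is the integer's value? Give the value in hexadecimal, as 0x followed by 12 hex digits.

Little-endian: lowest address holds the least-significant byte.
Reassemble most-significant byte first: 2D D1 28 DC 03 97 → 0x2DD128DC0397.

0x2DD128DC0397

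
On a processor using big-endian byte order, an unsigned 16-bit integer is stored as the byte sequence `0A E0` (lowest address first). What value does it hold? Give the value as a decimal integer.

Big-endian stores the most-significant byte at the lowest address.
The bytes are already most-significant first: 0x0AE0.
0x0AE0 = 2784.

2784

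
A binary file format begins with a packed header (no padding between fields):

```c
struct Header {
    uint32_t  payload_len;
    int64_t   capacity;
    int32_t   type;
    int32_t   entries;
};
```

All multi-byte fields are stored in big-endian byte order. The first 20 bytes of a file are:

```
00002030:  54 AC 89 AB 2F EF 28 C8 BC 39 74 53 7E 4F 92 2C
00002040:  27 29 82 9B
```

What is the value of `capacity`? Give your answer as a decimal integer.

3454024281832911955

`capacity` follows `payload_len` (4 bytes), so it starts at byte offset 4 and occupies 8 bytes.
Bytes at offsets 4..11: 2F EF 28 C8 BC 39 74 53.
Big-endian: lowest address holds the most-significant byte.
The bytes are already most-significant first: 0x2FEF28C8BC397453.
0x2FEF28C8BC397453 = 3454024281832911955.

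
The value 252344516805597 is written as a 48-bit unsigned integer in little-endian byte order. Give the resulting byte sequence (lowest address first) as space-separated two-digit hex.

252344516805597 in hexadecimal, padded to 48 bits, is 0xE581894903DD.
Split into bytes (most-significant first): E5 81 89 49 03 DD.
Little-endian: lowest address holds the least-significant byte.
So at ascending addresses the bytes are DD 03 49 89 81 E5.

DD 03 49 89 81 E5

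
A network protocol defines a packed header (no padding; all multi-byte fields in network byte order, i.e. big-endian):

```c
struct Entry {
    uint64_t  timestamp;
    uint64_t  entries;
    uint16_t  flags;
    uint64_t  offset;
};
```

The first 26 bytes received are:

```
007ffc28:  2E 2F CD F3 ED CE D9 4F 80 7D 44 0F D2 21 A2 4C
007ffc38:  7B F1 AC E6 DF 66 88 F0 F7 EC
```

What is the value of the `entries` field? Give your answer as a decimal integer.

`entries` follows `timestamp` (8 bytes), so it starts at byte offset 8 and occupies 8 bytes.
Bytes at offsets 8..15: 80 7D 44 0F D2 21 A2 4C.
Big-endian stores the most-significant byte at the lowest address.
The bytes are already most-significant first: 0x807D440FD221A24C.
0x807D440FD221A24C = 9258631243684225612.

9258631243684225612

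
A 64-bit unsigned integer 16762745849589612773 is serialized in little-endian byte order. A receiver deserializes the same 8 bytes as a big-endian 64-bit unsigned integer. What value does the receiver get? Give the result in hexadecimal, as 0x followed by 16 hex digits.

0xE540F190893CA1E8

16762745849589612773 in 64-bit hexadecimal is 0xE8A13C8990F140E5.
Stored little-endian, the bytes at ascending addresses are E5 40 F1 90 89 3C A1 E8.
Read back as big-endian, the last byte is least significant, giving 0xE540F190893CA1E8.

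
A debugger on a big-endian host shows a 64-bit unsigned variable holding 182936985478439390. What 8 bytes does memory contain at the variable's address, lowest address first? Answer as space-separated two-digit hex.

182936985478439390 in hexadecimal, padded to 64 bits, is 0x0289EC3813B921DE.
Split into bytes (most-significant first): 02 89 EC 38 13 B9 21 DE.
Big-endian stores the most-significant byte at the lowest address.
So the memory order matches the most-significant-first order: 02 89 EC 38 13 B9 21 DE.

02 89 EC 38 13 B9 21 DE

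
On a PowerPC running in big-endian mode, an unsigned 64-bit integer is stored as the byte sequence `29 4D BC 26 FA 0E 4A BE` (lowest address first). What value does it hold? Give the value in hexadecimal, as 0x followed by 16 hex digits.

0x294DBC26FA0E4ABE

In big-endian order the high byte comes first in memory.
The bytes are already most-significant first: 0x294DBC26FA0E4ABE.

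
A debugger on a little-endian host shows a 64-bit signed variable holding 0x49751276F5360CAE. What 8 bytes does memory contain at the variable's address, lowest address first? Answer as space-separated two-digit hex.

Split into bytes (most-significant first): 49 75 12 76 F5 36 0C AE.
In little-endian order the low byte comes first in memory.
So at ascending addresses the bytes are AE 0C 36 F5 76 12 75 49.

AE 0C 36 F5 76 12 75 49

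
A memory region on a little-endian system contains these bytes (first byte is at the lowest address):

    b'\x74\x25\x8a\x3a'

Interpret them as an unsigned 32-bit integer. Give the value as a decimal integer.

982132084

Little-endian: lowest address holds the least-significant byte.
Reassemble most-significant byte first: 3A 8A 25 74 → 0x3A8A2574.
0x3A8A2574 = 982132084.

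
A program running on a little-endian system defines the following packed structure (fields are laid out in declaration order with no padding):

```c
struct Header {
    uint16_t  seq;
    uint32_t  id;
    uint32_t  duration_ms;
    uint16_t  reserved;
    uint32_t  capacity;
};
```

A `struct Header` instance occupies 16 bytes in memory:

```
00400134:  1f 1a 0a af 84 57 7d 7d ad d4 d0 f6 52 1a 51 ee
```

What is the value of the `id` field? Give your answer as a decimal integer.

1468313354

`id` follows `seq` (2 bytes), so it starts at byte offset 2 and occupies 4 bytes.
Bytes at offsets 2..5: 0A AF 84 57.
Little-endian stores the least-significant byte at the lowest address.
Reassemble most-significant byte first: 57 84 AF 0A → 0x5784AF0A.
0x5784AF0A = 1468313354.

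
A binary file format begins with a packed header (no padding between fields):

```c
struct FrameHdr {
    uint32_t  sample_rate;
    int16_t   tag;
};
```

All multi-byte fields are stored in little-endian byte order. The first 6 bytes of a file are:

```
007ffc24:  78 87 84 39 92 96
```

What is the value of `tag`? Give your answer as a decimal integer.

`tag` follows `sample_rate` (4 bytes), so it starts at byte offset 4 and occupies 2 bytes.
Bytes at offsets 4..5: 92 96.
Little-endian: lowest address holds the least-significant byte.
Reassemble most-significant byte first: 96 92 → 0x9692.
Top bit is set, so as a signed 16-bit value this is 0x9692 − 2^16 = -26990.

-26990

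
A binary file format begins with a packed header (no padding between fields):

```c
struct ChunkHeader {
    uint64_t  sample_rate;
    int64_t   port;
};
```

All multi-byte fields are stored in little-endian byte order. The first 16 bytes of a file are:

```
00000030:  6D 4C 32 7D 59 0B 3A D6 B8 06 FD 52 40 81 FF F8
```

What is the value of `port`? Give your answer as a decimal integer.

-504542519972002120

`port` follows `sample_rate` (8 bytes), so it starts at byte offset 8 and occupies 8 bytes.
Bytes at offsets 8..15: B8 06 FD 52 40 81 FF F8.
Little-endian stores the least-significant byte at the lowest address.
Reassemble most-significant byte first: F8 FF 81 40 52 FD 06 B8 → 0xF8FF814052FD06B8.
Top bit is set, so as a signed 64-bit value this is 0xF8FF814052FD06B8 − 2^64 = -504542519972002120.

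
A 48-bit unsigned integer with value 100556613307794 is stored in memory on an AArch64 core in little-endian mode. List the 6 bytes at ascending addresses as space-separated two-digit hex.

92 4D 37 A9 74 5B

100556613307794 in hexadecimal, padded to 48 bits, is 0x5B74A9374D92.
Split into bytes (most-significant first): 5B 74 A9 37 4D 92.
Little-endian: lowest address holds the least-significant byte.
So at ascending addresses the bytes are 92 4D 37 A9 74 5B.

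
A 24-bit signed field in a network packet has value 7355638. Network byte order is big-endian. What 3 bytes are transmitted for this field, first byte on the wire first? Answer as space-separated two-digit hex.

70 3C F6

7355638 in hexadecimal, padded to 24 bits, is 0x703CF6.
Split into bytes (most-significant first): 70 3C F6.
In big-endian order the high byte comes first in memory.
So the memory order matches the most-significant-first order: 70 3C F6.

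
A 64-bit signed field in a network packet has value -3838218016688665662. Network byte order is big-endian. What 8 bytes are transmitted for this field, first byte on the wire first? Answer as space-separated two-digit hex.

CA BB E9 0C B0 C4 8B C2

Two's complement of -3838218016688665662 in 64 bits: 3838218016688665662 = 0x354416F34F3B743E; invert → 0xCABBE90CB0C48BC1; add 1 → 0xCABBE90CB0C48BC2.
Split into bytes (most-significant first): CA BB E9 0C B0 C4 8B C2.
Big-endian stores the most-significant byte at the lowest address.
So the memory order matches the most-significant-first order: CA BB E9 0C B0 C4 8B C2.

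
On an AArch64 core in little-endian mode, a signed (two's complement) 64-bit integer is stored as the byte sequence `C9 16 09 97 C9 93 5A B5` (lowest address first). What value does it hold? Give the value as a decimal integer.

-5378824310908971319

Little-endian: lowest address holds the least-significant byte.
Reassemble most-significant byte first: B5 5A 93 C9 97 09 16 C9 → 0xB55A93C9970916C9.
Top bit is set, so as a signed 64-bit value this is 0xB55A93C9970916C9 − 2^64 = -5378824310908971319.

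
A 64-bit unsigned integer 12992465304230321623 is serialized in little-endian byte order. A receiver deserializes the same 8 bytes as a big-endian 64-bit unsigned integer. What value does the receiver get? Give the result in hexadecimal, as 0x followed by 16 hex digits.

0xD75D3C6F5B824EB4

12992465304230321623 in 64-bit hexadecimal is 0xB44E825B6F3C5DD7.
Stored little-endian, the bytes at ascending addresses are D7 5D 3C 6F 5B 82 4E B4.
Read back as big-endian, the last byte is least significant, giving 0xD75D3C6F5B824EB4.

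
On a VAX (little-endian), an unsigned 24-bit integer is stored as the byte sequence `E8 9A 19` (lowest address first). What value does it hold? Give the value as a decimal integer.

1678056

Little-endian: lowest address holds the least-significant byte.
Reassemble most-significant byte first: 19 9A E8 → 0x199AE8.
0x199AE8 = 1678056.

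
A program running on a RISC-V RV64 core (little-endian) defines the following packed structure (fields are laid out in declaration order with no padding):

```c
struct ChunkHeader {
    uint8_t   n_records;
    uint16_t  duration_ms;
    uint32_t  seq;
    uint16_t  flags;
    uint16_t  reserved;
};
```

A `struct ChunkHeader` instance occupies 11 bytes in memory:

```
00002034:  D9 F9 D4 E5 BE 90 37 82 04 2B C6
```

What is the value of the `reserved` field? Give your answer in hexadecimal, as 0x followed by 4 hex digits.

`reserved` follows `n_records` (1 B), `duration_ms` (2 B), `seq` (4 B), `flags` (2 B), so it starts at offset 1 + 2 + 4 + 2 = 9 and occupies 2 bytes.
Bytes at offsets 9..10: 2B C6.
Little-endian stores the least-significant byte at the lowest address.
Reassemble most-significant byte first: C6 2B → 0xC62B.

0xC62B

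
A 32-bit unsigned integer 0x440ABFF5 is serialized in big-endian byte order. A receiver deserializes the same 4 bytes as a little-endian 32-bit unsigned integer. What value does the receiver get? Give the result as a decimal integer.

Stored big-endian, the bytes at ascending addresses are 44 0A BF F5.
Read back as little-endian, the first byte is least significant, giving 0xF5BF0A44.
0xF5BF0A44 = 4122937924.

4122937924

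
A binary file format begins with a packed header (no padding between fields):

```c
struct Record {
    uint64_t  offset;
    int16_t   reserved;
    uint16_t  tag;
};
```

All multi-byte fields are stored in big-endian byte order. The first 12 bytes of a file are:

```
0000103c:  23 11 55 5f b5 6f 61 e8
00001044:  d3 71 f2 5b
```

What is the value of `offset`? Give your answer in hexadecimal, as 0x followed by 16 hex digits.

`offset` is the first field, at byte offset 0, occupying 8 bytes.
Bytes at offsets 0..7: 23 11 55 5F B5 6F 61 E8.
Big-endian stores the most-significant byte at the lowest address.
The bytes are already most-significant first: 0x2311555FB56F61E8.

0x2311555FB56F61E8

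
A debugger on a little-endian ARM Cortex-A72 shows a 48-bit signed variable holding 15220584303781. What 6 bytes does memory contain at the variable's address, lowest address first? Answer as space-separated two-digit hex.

A5 4C 85 D1 D7 0D

15220584303781 in hexadecimal, padded to 48 bits, is 0x0DD7D1854CA5.
Split into bytes (most-significant first): 0D D7 D1 85 4C A5.
Little-endian: lowest address holds the least-significant byte.
So at ascending addresses the bytes are A5 4C 85 D1 D7 0D.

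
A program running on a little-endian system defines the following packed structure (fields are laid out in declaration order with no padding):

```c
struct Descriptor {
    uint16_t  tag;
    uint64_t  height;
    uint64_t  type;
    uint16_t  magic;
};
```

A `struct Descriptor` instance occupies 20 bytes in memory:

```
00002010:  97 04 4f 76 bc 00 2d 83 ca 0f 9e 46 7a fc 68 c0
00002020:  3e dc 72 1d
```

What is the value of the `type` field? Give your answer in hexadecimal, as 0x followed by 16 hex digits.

`type` follows `tag` (2 B), `height` (8 B), so it starts at offset 2 + 8 = 10 and occupies 8 bytes.
Bytes at offsets 10..17: 9E 46 7A FC 68 C0 3E DC.
In little-endian order the low byte comes first in memory.
Reassemble most-significant byte first: DC 3E C0 68 FC 7A 46 9E → 0xDC3EC068FC7A469E.

0xDC3EC068FC7A469E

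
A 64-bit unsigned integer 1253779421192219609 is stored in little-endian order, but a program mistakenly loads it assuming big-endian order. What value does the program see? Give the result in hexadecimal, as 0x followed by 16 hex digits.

1253779421192219609 in 64-bit hexadecimal is 0x116651BDA2DB6BD9.
Stored little-endian, the bytes at ascending addresses are D9 6B DB A2 BD 51 66 11.
Read back as big-endian, the last byte is least significant, giving 0xD96BDBA2BD516611.

0xD96BDBA2BD516611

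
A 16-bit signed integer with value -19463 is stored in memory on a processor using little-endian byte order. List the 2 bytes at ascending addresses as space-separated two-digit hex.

Two's complement of -19463 in 16 bits: 19463 = 0x4C07; invert → 0xB3F8; add 1 → 0xB3F9.
Split into bytes (most-significant first): B3 F9.
Little-endian: lowest address holds the least-significant byte.
So at ascending addresses the bytes are F9 B3.

F9 B3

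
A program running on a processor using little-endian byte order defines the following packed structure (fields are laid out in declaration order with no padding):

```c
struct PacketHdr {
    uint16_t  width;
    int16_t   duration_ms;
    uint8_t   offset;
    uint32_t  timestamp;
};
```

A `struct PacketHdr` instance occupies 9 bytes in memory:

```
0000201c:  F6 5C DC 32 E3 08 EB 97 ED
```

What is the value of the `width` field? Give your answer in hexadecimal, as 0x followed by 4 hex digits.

0x5CF6

`width` is the first field, at byte offset 0, occupying 2 bytes.
Bytes at offsets 0..1: F6 5C.
Little-endian stores the least-significant byte at the lowest address.
Reassemble most-significant byte first: 5C F6 → 0x5CF6.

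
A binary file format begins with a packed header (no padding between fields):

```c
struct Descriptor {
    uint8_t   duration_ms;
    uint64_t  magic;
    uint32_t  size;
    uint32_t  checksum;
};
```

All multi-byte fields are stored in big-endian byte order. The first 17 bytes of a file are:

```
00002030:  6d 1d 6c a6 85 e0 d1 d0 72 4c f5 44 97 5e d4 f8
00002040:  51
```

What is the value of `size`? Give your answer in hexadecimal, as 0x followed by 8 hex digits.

`size` follows `duration_ms` (1 B), `magic` (8 B), so it starts at offset 1 + 8 = 9 and occupies 4 bytes.
Bytes at offsets 9..12: 4C F5 44 97.
In big-endian order the high byte comes first in memory.
The bytes are already most-significant first: 0x4CF54497.

0x4CF54497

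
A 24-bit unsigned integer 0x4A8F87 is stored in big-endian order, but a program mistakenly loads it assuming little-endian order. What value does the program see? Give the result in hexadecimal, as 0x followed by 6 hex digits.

0x878F4A

Stored big-endian, the bytes at ascending addresses are 4A 8F 87.
Read back as little-endian, the first byte is least significant, giving 0x878F4A.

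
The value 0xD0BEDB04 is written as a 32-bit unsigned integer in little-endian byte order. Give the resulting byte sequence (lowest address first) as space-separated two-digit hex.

Split into bytes (most-significant first): D0 BE DB 04.
In little-endian order the low byte comes first in memory.
So at ascending addresses the bytes are 04 DB BE D0.

04 DB BE D0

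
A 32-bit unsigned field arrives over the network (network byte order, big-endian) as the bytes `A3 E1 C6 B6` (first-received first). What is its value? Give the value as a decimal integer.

In big-endian order the high byte comes first in memory.
The bytes are already most-significant first: 0xA3E1C6B6.
0xA3E1C6B6 = 2749482678.

2749482678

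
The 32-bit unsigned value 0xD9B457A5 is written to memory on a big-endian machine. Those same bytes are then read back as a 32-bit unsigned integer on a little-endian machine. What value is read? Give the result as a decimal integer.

2773988569

Stored big-endian, the bytes at ascending addresses are D9 B4 57 A5.
Read back as little-endian, the first byte is least significant, giving 0xA557B4D9.
0xA557B4D9 = 2773988569.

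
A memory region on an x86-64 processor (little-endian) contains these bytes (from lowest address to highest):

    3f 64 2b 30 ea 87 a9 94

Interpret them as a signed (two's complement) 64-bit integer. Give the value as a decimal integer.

Little-endian stores the least-significant byte at the lowest address.
Reassemble most-significant byte first: 94 A9 87 EA 30 2B 64 3F → 0x94A987EA302B643F.
Top bit is set, so as a signed 64-bit value this is 0x94A987EA302B643F − 2^64 = -7734501445131869121.

-7734501445131869121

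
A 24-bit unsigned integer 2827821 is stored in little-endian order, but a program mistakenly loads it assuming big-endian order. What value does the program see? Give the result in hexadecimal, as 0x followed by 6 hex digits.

0x2D262B

2827821 in 24-bit hexadecimal is 0x2B262D.
Stored little-endian, the bytes at ascending addresses are 2D 26 2B.
Read back as big-endian, the last byte is least significant, giving 0x2D262B.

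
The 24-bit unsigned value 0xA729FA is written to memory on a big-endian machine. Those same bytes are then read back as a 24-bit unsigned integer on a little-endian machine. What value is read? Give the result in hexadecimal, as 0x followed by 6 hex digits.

0xFA29A7

Stored big-endian, the bytes at ascending addresses are A7 29 FA.
Read back as little-endian, the first byte is least significant, giving 0xFA29A7.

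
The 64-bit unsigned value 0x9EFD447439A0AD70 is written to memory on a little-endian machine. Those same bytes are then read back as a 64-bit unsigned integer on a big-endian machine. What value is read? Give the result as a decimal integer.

Stored little-endian, the bytes at ascending addresses are 70 AD A0 39 74 44 FD 9E.
Read back as big-endian, the last byte is least significant, giving 0x70ADA0397444FD9E.
0x70ADA0397444FD9E = 8119321871843130782.

8119321871843130782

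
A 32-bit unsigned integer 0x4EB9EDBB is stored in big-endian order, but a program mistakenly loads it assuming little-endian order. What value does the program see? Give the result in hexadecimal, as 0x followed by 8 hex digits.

0xBBEDB94E

Stored big-endian, the bytes at ascending addresses are 4E B9 ED BB.
Read back as little-endian, the first byte is least significant, giving 0xBBEDB94E.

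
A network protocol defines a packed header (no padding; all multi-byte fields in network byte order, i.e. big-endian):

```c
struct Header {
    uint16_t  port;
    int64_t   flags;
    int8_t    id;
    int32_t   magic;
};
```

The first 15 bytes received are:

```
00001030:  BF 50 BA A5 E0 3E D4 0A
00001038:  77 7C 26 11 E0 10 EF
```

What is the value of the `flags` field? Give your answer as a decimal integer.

-4997341651047647364

`flags` follows `port` (2 bytes), so it starts at byte offset 2 and occupies 8 bytes.
Bytes at offsets 2..9: BA A5 E0 3E D4 0A 77 7C.
In big-endian order the high byte comes first in memory.
The bytes are already most-significant first: 0xBAA5E03ED40A777C.
Top bit is set, so as a signed 64-bit value this is 0xBAA5E03ED40A777C − 2^64 = -4997341651047647364.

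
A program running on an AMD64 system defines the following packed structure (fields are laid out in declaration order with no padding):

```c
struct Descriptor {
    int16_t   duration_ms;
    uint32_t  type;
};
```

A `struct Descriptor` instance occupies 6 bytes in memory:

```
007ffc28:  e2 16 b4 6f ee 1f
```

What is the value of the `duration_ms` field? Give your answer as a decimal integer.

5858

`duration_ms` is the first field, at byte offset 0, occupying 2 bytes.
Bytes at offsets 0..1: E2 16.
In little-endian order the low byte comes first in memory.
Reassemble most-significant byte first: 16 E2 → 0x16E2.
0x16E2 = 5858.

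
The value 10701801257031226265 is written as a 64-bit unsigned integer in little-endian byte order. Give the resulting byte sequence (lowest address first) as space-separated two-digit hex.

10701801257031226265 in hexadecimal, padded to 64 bits, is 0x94846F8AEE2CD399.
Split into bytes (most-significant first): 94 84 6F 8A EE 2C D3 99.
In little-endian order the low byte comes first in memory.
So at ascending addresses the bytes are 99 D3 2C EE 8A 6F 84 94.

99 D3 2C EE 8A 6F 84 94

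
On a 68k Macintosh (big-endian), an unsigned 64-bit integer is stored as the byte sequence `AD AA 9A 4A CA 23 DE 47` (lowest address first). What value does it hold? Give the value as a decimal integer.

Big-endian: lowest address holds the most-significant byte.
The bytes are already most-significant first: 0xADAA9A4ACA23DE47.
0xADAA9A4ACA23DE47 = 12513984160611950151.

12513984160611950151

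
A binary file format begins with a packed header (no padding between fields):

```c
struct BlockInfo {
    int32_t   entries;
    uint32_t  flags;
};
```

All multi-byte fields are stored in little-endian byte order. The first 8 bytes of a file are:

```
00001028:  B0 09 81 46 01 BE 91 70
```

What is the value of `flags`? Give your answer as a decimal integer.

`flags` follows `entries` (4 bytes), so it starts at byte offset 4 and occupies 4 bytes.
Bytes at offsets 4..7: 01 BE 91 70.
Little-endian: lowest address holds the least-significant byte.
Reassemble most-significant byte first: 70 91 BE 01 → 0x7091BE01.
0x7091BE01 = 1888599553.

1888599553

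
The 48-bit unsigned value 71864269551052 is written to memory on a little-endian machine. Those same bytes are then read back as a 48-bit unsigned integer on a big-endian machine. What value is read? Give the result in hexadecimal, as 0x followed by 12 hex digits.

0xCC3542345C41

71864269551052 in 48-bit hexadecimal is 0x415C344235CC.
Stored little-endian, the bytes at ascending addresses are CC 35 42 34 5C 41.
Read back as big-endian, the last byte is least significant, giving 0xCC3542345C41.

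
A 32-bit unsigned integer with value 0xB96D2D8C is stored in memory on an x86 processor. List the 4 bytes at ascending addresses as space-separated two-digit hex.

8C 2D 6D B9

Split into bytes (most-significant first): B9 6D 2D 8C.
In little-endian order the low byte comes first in memory.
So at ascending addresses the bytes are 8C 2D 6D B9.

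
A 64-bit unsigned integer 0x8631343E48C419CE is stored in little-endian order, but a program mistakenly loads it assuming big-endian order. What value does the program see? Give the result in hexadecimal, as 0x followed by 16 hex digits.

Stored little-endian, the bytes at ascending addresses are CE 19 C4 48 3E 34 31 86.
Read back as big-endian, the last byte is least significant, giving 0xCE19C4483E343186.

0xCE19C4483E343186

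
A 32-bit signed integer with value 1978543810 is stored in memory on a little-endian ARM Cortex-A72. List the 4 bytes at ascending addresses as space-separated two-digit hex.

1978543810 in hexadecimal, padded to 32 bits, is 0x75EE2EC2.
Split into bytes (most-significant first): 75 EE 2E C2.
In little-endian order the low byte comes first in memory.
So at ascending addresses the bytes are C2 2E EE 75.

C2 2E EE 75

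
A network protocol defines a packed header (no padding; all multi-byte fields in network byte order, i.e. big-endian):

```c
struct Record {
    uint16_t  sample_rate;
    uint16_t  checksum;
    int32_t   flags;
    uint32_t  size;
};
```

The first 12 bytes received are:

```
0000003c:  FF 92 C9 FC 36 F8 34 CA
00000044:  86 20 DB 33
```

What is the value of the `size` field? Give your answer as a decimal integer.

`size` follows `sample_rate` (2 B), `checksum` (2 B), `flags` (4 B), so it starts at offset 2 + 2 + 4 = 8 and occupies 4 bytes.
Bytes at offsets 8..11: 86 20 DB 33.
Big-endian: lowest address holds the most-significant byte.
The bytes are already most-significant first: 0x8620DB33.
0x8620DB33 = 2250300211.

2250300211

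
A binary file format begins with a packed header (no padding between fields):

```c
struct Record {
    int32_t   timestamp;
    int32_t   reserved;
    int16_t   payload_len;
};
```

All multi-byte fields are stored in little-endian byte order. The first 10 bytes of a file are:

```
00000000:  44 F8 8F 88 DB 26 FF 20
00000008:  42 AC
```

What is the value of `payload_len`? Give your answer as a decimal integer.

-21438

`payload_len` follows `timestamp` (4 B), `reserved` (4 B), so it starts at offset 4 + 4 = 8 and occupies 2 bytes.
Bytes at offsets 8..9: 42 AC.
In little-endian order the low byte comes first in memory.
Reassemble most-significant byte first: AC 42 → 0xAC42.
Top bit is set, so as a signed 16-bit value this is 0xAC42 − 2^16 = -21438.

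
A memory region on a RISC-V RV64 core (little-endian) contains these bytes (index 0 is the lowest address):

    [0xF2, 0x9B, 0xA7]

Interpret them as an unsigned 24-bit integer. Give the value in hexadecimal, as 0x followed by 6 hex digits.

0xA79BF2

In little-endian order the low byte comes first in memory.
Reassemble most-significant byte first: A7 9B F2 → 0xA79BF2.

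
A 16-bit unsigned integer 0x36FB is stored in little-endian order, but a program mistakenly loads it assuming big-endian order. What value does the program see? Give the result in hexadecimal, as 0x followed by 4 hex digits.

Stored little-endian, the bytes at ascending addresses are FB 36.
Read back as big-endian, the last byte is least significant, giving 0xFB36.

0xFB36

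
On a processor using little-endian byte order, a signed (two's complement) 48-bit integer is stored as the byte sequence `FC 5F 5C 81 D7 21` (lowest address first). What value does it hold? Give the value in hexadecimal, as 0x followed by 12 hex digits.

0x21D7815C5FFC

Little-endian: lowest address holds the least-significant byte.
Reassemble most-significant byte first: 21 D7 81 5C 5F FC → 0x21D7815C5FFC.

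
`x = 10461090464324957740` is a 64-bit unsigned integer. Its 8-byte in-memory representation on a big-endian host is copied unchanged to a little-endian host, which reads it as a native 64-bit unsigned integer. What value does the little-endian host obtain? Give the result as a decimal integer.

3221850687608597905

10461090464324957740 in 64-bit hexadecimal is 0x912D425A2150B62C.
Stored big-endian, the bytes at ascending addresses are 91 2D 42 5A 21 50 B6 2C.
Read back as little-endian, the first byte is least significant, giving 0x2CB650215A422D91.
0x2CB650215A422D91 = 3221850687608597905.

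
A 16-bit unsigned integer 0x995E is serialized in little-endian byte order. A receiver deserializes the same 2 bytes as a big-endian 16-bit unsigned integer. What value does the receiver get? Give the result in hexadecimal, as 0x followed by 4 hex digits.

Stored little-endian, the bytes at ascending addresses are 5E 99.
Read back as big-endian, the last byte is least significant, giving 0x5E99.

0x5E99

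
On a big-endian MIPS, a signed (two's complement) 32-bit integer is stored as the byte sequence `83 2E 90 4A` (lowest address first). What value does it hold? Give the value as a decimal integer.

Big-endian stores the most-significant byte at the lowest address.
The bytes are already most-significant first: 0x832E904A.
Top bit is set, so as a signed 32-bit value this is 0x832E904A − 2^32 = -2094100406.

-2094100406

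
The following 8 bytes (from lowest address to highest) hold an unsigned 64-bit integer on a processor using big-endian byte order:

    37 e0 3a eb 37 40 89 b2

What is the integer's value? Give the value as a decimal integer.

Big-endian stores the most-significant byte at the lowest address.
The bytes are already most-significant first: 0x37E03AEB374089B2.
0x37E03AEB374089B2 = 4026282848787925426.

4026282848787925426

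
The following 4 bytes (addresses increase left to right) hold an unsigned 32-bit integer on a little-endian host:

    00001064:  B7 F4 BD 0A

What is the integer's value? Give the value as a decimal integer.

Little-endian: lowest address holds the least-significant byte.
Reassemble most-significant byte first: 0A BD F4 B7 → 0x0ABDF4B7.
0x0ABDF4B7 = 180221111.

180221111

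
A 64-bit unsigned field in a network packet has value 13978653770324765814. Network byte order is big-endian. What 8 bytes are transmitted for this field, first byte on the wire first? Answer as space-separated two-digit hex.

C1 FE 27 8A C2 61 EC 76

13978653770324765814 in hexadecimal, padded to 64 bits, is 0xC1FE278AC261EC76.
Split into bytes (most-significant first): C1 FE 27 8A C2 61 EC 76.
Big-endian stores the most-significant byte at the lowest address.
So the memory order matches the most-significant-first order: C1 FE 27 8A C2 61 EC 76.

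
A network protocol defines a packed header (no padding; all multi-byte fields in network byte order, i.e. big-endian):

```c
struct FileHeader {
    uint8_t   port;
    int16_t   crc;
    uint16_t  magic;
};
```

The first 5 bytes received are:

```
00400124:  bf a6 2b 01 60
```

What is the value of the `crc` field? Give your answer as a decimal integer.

`crc` follows `port` (1 byte), so it starts at byte offset 1 and occupies 2 bytes.
Bytes at offsets 1..2: A6 2B.
In big-endian order the high byte comes first in memory.
The bytes are already most-significant first: 0xA62B.
Top bit is set, so as a signed 16-bit value this is 0xA62B − 2^16 = -22997.

-22997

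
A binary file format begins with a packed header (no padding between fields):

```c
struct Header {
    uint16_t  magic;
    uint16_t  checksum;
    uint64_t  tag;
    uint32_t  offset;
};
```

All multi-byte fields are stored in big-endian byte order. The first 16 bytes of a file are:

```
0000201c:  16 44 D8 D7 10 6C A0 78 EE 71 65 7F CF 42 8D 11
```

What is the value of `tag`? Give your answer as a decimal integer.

1183497243348526463

`tag` follows `magic` (2 B), `checksum` (2 B), so it starts at offset 2 + 2 = 4 and occupies 8 bytes.
Bytes at offsets 4..11: 10 6C A0 78 EE 71 65 7F.
Big-endian: lowest address holds the most-significant byte.
The bytes are already most-significant first: 0x106CA078EE71657F.
0x106CA078EE71657F = 1183497243348526463.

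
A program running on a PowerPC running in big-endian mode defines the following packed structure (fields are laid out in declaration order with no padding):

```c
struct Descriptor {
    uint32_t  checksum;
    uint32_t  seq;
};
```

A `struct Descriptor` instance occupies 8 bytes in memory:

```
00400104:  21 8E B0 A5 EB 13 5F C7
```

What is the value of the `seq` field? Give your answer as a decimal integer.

3943915463

`seq` follows `checksum` (4 bytes), so it starts at byte offset 4 and occupies 4 bytes.
Bytes at offsets 4..7: EB 13 5F C7.
Big-endian stores the most-significant byte at the lowest address.
The bytes are already most-significant first: 0xEB135FC7.
0xEB135FC7 = 3943915463.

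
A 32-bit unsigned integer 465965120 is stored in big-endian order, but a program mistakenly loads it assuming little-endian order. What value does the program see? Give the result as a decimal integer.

465965120 in 32-bit hexadecimal is 0x1BC61040.
Stored big-endian, the bytes at ascending addresses are 1B C6 10 40.
Read back as little-endian, the first byte is least significant, giving 0x4010C61B.
0x4010C61B = 1074841115.

1074841115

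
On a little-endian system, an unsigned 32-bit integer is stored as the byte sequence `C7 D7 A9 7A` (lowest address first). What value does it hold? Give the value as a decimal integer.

Little-endian: lowest address holds the least-significant byte.
Reassemble most-significant byte first: 7A A9 D7 C7 → 0x7AA9D7C7.
0x7AA9D7C7 = 2057951175.

2057951175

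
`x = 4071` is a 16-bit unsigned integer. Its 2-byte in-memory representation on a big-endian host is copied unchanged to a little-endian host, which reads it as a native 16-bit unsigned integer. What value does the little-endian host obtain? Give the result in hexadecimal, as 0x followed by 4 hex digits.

0xE70F

4071 in 16-bit hexadecimal is 0x0FE7.
Stored big-endian, the bytes at ascending addresses are 0F E7.
Read back as little-endian, the first byte is least significant, giving 0xE70F.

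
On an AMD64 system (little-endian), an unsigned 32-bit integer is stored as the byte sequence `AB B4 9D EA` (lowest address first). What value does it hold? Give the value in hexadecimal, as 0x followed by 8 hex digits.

0xEA9DB4AB

Little-endian stores the least-significant byte at the lowest address.
Reassemble most-significant byte first: EA 9D B4 AB → 0xEA9DB4AB.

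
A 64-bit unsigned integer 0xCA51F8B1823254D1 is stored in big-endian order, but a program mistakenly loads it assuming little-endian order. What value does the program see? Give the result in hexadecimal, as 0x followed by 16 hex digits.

Stored big-endian, the bytes at ascending addresses are CA 51 F8 B1 82 32 54 D1.
Read back as little-endian, the first byte is least significant, giving 0xD1543282B1F851CA.

0xD1543282B1F851CA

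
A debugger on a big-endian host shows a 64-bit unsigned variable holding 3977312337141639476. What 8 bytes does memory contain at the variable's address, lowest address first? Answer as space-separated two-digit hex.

37 32 40 7F 78 1B 29 34

3977312337141639476 in hexadecimal, padded to 64 bits, is 0x3732407F781B2934.
Split into bytes (most-significant first): 37 32 40 7F 78 1B 29 34.
Big-endian stores the most-significant byte at the lowest address.
So the memory order matches the most-significant-first order: 37 32 40 7F 78 1B 29 34.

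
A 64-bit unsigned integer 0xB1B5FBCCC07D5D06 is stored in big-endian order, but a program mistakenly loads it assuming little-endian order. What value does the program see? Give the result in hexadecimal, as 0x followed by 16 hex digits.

Stored big-endian, the bytes at ascending addresses are B1 B5 FB CC C0 7D 5D 06.
Read back as little-endian, the first byte is least significant, giving 0x065D7DC0CCFBB5B1.

0x065D7DC0CCFBB5B1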